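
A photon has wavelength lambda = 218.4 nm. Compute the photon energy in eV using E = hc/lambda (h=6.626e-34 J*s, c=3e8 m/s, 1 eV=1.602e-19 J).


E = hc / lambda
= (6.626e-34)(3e8) / (218.4e-9)
= 1.9878e-25 / 2.1840e-07
= 9.1016e-19 J
Converting to eV: 9.1016e-19 / 1.602e-19
= 5.6814 eV

5.6814


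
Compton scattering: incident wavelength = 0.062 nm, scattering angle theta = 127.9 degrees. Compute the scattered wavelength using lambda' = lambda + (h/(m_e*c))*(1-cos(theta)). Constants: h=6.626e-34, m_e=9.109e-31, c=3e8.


Compton wavelength: h/(m_e*c) = 2.4247e-12 m
d_lambda = 2.4247e-12 * (1 - cos(127.9 deg))
= 2.4247e-12 * 1.614285
= 3.9142e-12 m = 0.003914 nm
lambda' = 0.062 + 0.003914
= 0.065914 nm

0.065914


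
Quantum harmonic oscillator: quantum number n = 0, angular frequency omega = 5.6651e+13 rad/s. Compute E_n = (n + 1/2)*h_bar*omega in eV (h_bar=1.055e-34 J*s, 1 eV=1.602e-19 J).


E = (n + 1/2) * h_bar * omega
= (0 + 0.5) * 1.055e-34 * 5.6651e+13
= 0.5 * 5.9767e-21
= 2.9883e-21 J
= 0.0187 eV

0.0187


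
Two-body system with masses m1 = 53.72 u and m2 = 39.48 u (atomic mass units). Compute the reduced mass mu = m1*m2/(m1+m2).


mu = m1 * m2 / (m1 + m2)
= 53.72 * 39.48 / (53.72 + 39.48)
= 2120.8656 / 93.2
= 22.7561 u

22.7561


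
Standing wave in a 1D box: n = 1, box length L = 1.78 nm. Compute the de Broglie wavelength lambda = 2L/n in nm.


lambda = 2L / n
= 2 * 1.78 / 1
= 3.56 / 1
= 3.56 nm

3.56


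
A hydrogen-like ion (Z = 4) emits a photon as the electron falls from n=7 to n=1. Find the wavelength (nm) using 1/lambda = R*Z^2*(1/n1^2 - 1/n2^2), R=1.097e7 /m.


1/lambda = R * Z^2 * (1/n1^2 - 1/n2^2)
= 1.097e7 * 4^2 * (1/1^2 - 1/7^2)
= 1.097e7 * 16 * (1.0 - 0.020408)
= 1.7194e+08 /m
lambda = 1 / 1.7194e+08
= 5.8161 nm

5.8161


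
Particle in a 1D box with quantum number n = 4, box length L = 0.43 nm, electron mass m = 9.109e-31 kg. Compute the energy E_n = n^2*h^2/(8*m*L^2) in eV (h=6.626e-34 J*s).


E = n^2 * h^2 / (8 * m * L^2)
= 4^2 * (6.626e-34)^2 / (8 * 9.109e-31 * (0.43e-9)^2)
= 16 * 4.3904e-67 / (8 * 9.109e-31 * 1.8490e-19)
= 5.2135e-18 J
= 32.5434 eV

32.5434


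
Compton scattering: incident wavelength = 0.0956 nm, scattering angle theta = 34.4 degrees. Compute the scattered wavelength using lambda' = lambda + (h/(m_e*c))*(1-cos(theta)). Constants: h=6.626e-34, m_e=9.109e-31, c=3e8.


Compton wavelength: h/(m_e*c) = 2.4247e-12 m
d_lambda = 2.4247e-12 * (1 - cos(34.4 deg))
= 2.4247e-12 * 0.174887
= 4.2405e-13 m = 0.000424 nm
lambda' = 0.0956 + 0.000424
= 0.096024 nm

0.096024


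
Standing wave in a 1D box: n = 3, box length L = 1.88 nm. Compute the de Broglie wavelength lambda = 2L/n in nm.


lambda = 2L / n
= 2 * 1.88 / 3
= 3.76 / 3
= 1.2533 nm

1.2533


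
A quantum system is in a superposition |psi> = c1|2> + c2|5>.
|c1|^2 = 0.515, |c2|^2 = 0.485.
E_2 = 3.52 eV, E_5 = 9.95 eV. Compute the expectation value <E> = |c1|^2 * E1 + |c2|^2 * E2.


<E> = |c1|^2 * E1 + |c2|^2 * E2
= 0.515 * 3.52 + 0.485 * 9.95
= 1.8128 + 4.8257
= 6.6385 eV

6.6385


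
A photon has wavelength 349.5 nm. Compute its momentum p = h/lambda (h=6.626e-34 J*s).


p = h / lambda
= 6.626e-34 / (349.5e-9)
= 6.626e-34 / 3.4950e-07
= 1.8959e-27 kg*m/s

1.8959e-27


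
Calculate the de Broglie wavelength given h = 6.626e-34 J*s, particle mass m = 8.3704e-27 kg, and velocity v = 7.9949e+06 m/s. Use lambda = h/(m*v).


lambda = h / (m * v)
= 6.626e-34 / (8.3704e-27 * 7.9949e+06)
= 6.626e-34 / 6.6921e-20
= 9.9013e-15 m

9.9013e-15


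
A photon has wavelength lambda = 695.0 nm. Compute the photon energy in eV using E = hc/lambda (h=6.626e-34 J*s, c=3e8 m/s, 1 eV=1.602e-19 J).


E = hc / lambda
= (6.626e-34)(3e8) / (695.0e-9)
= 1.9878e-25 / 6.9500e-07
= 2.8601e-19 J
Converting to eV: 2.8601e-19 / 1.602e-19
= 1.7854 eV

1.7854


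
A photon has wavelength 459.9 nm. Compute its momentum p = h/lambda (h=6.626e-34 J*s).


p = h / lambda
= 6.626e-34 / (459.9e-9)
= 6.626e-34 / 4.5990e-07
= 1.4407e-27 kg*m/s

1.4407e-27


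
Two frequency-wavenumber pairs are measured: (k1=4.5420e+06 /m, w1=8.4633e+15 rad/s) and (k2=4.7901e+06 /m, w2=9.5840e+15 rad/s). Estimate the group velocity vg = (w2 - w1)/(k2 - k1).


vg = (w2 - w1) / (k2 - k1)
= (9.5840e+15 - 8.4633e+15) / (4.7901e+06 - 4.5420e+06)
= 1.1207e+15 / 2.4810e+05
= 4.5171e+09 m/s

4.5171e+09


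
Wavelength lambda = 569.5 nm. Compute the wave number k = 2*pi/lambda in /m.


k = 2 * pi / lambda
= 6.2832 / (569.5e-9)
= 6.2832 / 5.6950e-07
= 1.1033e+07 /m

1.1033e+07


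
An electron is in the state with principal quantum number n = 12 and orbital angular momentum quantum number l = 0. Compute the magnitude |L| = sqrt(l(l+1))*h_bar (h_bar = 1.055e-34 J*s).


L = sqrt(l*(l+1)) * h_bar
= sqrt(0 * 1) * 1.055e-34
= sqrt(0) * 1.055e-34
= 0.0 * 1.055e-34
= 0.0000e+00 J*s

0.0000e+00


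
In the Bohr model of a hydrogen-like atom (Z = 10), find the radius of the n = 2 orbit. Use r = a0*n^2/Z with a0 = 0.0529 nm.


r = a0 * n^2 / Z
= 0.0529 * 2^2 / 10
= 0.0529 * 4 / 10
= 0.0212 nm

0.0212


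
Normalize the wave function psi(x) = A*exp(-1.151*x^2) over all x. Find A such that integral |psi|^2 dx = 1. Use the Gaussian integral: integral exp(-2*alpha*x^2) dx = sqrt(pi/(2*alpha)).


integral |psi|^2 dx = A^2 * sqrt(pi/(2*alpha)) = 1
A^2 = sqrt(2*alpha/pi)
= sqrt(2 * 1.151 / pi)
= 0.856008
A = sqrt(0.856008)
= 0.9252

0.9252


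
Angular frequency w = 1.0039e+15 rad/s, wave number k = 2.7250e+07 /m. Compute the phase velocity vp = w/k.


vp = w / k
= 1.0039e+15 / 2.7250e+07
= 3.6840e+07 m/s

3.6840e+07


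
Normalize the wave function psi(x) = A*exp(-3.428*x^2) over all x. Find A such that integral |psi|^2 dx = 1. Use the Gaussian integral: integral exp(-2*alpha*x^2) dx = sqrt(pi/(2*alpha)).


integral |psi|^2 dx = A^2 * sqrt(pi/(2*alpha)) = 1
A^2 = sqrt(2*alpha/pi)
= sqrt(2 * 3.428 / pi)
= 1.477272
A = sqrt(1.477272)
= 1.2154

1.2154


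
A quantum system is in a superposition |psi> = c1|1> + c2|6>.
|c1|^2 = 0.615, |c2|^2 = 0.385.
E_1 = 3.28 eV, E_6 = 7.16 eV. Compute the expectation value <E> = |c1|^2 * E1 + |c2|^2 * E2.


<E> = |c1|^2 * E1 + |c2|^2 * E2
= 0.615 * 3.28 + 0.385 * 7.16
= 2.0172 + 2.7566
= 4.7738 eV

4.7738


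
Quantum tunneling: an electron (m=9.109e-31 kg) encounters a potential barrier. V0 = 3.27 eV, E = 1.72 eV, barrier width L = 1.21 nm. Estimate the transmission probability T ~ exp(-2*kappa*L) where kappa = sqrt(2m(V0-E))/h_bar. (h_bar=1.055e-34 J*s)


V0 - E = 1.55 eV = 2.4831e-19 J
kappa = sqrt(2 * m * (V0-E)) / h_bar
= sqrt(2 * 9.109e-31 * 2.4831e-19) / 1.055e-34
= 6.3752e+09 /m
2*kappa*L = 2 * 6.3752e+09 * 1.21e-9
= 15.428
T = exp(-15.428) = 1.993855e-07

1.993855e-07


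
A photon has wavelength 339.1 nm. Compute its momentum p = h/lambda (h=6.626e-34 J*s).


p = h / lambda
= 6.626e-34 / (339.1e-9)
= 6.626e-34 / 3.3910e-07
= 1.9540e-27 kg*m/s

1.9540e-27


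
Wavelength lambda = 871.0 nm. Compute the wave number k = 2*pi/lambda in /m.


k = 2 * pi / lambda
= 6.2832 / (871.0e-9)
= 6.2832 / 8.7100e-07
= 7.2138e+06 /m

7.2138e+06


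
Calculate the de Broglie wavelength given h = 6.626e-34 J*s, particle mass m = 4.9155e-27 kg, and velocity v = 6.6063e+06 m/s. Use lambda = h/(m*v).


lambda = h / (m * v)
= 6.626e-34 / (4.9155e-27 * 6.6063e+06)
= 6.626e-34 / 3.2473e-20
= 2.0404e-14 m

2.0404e-14


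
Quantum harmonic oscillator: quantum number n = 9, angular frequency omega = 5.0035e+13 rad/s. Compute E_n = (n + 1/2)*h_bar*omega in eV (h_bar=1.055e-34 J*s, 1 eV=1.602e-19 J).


E = (n + 1/2) * h_bar * omega
= (9 + 0.5) * 1.055e-34 * 5.0035e+13
= 9.5 * 5.2787e-21
= 5.0148e-20 J
= 0.313 eV

0.313


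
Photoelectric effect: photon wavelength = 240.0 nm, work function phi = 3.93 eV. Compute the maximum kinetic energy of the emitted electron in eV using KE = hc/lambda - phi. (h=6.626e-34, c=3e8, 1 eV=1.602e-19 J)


E_photon = hc / lambda
= (6.626e-34)(3e8) / (240.0e-9)
= 8.2825e-19 J
= 5.1701 eV
KE = E_photon - phi
= 5.1701 - 3.93
= 1.2401 eV

1.2401


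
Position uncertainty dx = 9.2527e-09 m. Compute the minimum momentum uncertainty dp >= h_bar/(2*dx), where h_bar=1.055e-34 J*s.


dp = h_bar / (2 * dx)
= 1.055e-34 / (2 * 9.2527e-09)
= 1.055e-34 / 1.8505e-08
= 5.7010e-27 kg*m/s

5.7010e-27


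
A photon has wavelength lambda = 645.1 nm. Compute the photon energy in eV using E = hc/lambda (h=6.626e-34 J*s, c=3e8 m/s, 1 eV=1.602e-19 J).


E = hc / lambda
= (6.626e-34)(3e8) / (645.1e-9)
= 1.9878e-25 / 6.4510e-07
= 3.0814e-19 J
Converting to eV: 3.0814e-19 / 1.602e-19
= 1.9235 eV

1.9235


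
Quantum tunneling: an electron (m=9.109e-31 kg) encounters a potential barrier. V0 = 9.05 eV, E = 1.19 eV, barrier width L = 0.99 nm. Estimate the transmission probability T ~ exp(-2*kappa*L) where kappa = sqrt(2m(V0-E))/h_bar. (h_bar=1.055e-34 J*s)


V0 - E = 7.86 eV = 1.2592e-18 J
kappa = sqrt(2 * m * (V0-E)) / h_bar
= sqrt(2 * 9.109e-31 * 1.2592e-18) / 1.055e-34
= 1.4356e+10 /m
2*kappa*L = 2 * 1.4356e+10 * 0.99e-9
= 28.4253
T = exp(-28.4253) = 4.518907e-13

4.518907e-13


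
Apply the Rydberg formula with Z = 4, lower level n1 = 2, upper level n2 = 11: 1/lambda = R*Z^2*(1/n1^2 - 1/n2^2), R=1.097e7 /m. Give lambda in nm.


1/lambda = R * Z^2 * (1/n1^2 - 1/n2^2)
= 1.097e7 * 4^2 * (1/2^2 - 1/11^2)
= 1.097e7 * 16 * (0.25 - 0.008264)
= 4.2429e+07 /m
lambda = 1 / 4.2429e+07
= 23.5686 nm

23.5686


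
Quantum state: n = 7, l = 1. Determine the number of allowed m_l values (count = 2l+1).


m_l ranges from -l to +l in integer steps
So m_l goes from -1 to +1
Count = 2l + 1 = 2*1 + 1
= 3

3


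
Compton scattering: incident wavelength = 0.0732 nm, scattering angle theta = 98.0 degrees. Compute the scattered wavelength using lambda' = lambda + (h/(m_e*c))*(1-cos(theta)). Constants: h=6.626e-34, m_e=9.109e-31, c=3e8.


Compton wavelength: h/(m_e*c) = 2.4247e-12 m
d_lambda = 2.4247e-12 * (1 - cos(98.0 deg))
= 2.4247e-12 * 1.139173
= 2.7622e-12 m = 0.002762 nm
lambda' = 0.0732 + 0.002762
= 0.075962 nm

0.075962


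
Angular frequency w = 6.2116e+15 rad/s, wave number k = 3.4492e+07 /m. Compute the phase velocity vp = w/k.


vp = w / k
= 6.2116e+15 / 3.4492e+07
= 1.8009e+08 m/s

1.8009e+08


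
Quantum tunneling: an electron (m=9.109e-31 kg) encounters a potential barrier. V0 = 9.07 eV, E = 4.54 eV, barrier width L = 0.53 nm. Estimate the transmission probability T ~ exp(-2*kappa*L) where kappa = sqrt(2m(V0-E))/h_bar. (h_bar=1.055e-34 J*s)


V0 - E = 4.53 eV = 7.2571e-19 J
kappa = sqrt(2 * m * (V0-E)) / h_bar
= sqrt(2 * 9.109e-31 * 7.2571e-19) / 1.055e-34
= 1.0899e+10 /m
2*kappa*L = 2 * 1.0899e+10 * 0.53e-9
= 11.5527
T = exp(-11.5527) = 9.609904e-06

9.609904e-06


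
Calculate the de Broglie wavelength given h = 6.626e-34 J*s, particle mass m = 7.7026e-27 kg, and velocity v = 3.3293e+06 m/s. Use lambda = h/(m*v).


lambda = h / (m * v)
= 6.626e-34 / (7.7026e-27 * 3.3293e+06)
= 6.626e-34 / 2.5644e-20
= 2.5838e-14 m

2.5838e-14


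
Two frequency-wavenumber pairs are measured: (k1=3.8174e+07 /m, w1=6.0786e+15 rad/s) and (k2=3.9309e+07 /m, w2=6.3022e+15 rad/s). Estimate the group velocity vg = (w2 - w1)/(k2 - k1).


vg = (w2 - w1) / (k2 - k1)
= (6.3022e+15 - 6.0786e+15) / (3.9309e+07 - 3.8174e+07)
= 2.2360e+14 / 1.1350e+06
= 1.9700e+08 m/s

1.9700e+08


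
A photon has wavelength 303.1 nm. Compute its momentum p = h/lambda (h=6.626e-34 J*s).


p = h / lambda
= 6.626e-34 / (303.1e-9)
= 6.626e-34 / 3.0310e-07
= 2.1861e-27 kg*m/s

2.1861e-27


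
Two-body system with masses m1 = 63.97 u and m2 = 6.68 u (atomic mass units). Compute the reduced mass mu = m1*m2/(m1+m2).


mu = m1 * m2 / (m1 + m2)
= 63.97 * 6.68 / (63.97 + 6.68)
= 427.3196 / 70.65
= 6.0484 u

6.0484


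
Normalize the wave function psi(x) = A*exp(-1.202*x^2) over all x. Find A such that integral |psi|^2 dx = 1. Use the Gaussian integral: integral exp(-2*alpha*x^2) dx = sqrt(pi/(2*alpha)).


integral |psi|^2 dx = A^2 * sqrt(pi/(2*alpha)) = 1
A^2 = sqrt(2*alpha/pi)
= sqrt(2 * 1.202 / pi)
= 0.874767
A = sqrt(0.874767)
= 0.9353

0.9353


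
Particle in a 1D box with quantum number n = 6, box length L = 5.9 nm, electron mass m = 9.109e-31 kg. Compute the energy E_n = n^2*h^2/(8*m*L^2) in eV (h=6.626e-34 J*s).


E = n^2 * h^2 / (8 * m * L^2)
= 6^2 * (6.626e-34)^2 / (8 * 9.109e-31 * (5.9e-9)^2)
= 36 * 4.3904e-67 / (8 * 9.109e-31 * 3.4810e-17)
= 6.2308e-20 J
= 0.3889 eV

0.3889


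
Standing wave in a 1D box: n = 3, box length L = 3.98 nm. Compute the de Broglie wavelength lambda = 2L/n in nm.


lambda = 2L / n
= 2 * 3.98 / 3
= 7.96 / 3
= 2.6533 nm

2.6533


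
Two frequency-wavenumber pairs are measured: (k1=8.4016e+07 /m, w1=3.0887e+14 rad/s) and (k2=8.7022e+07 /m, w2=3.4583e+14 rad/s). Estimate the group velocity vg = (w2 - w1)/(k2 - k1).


vg = (w2 - w1) / (k2 - k1)
= (3.4583e+14 - 3.0887e+14) / (8.7022e+07 - 8.4016e+07)
= 3.6960e+13 / 3.0060e+06
= 1.2295e+07 m/s

1.2295e+07


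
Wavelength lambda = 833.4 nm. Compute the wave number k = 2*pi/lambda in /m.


k = 2 * pi / lambda
= 6.2832 / (833.4e-9)
= 6.2832 / 8.3340e-07
= 7.5392e+06 /m

7.5392e+06


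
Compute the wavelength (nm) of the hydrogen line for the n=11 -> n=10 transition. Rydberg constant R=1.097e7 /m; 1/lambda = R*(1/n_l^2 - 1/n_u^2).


1/lambda = R * (1/n_l^2 - 1/n_u^2)
= 1.097e7 * (1/10^2 - 1/11^2)
= 1.097e7 * (0.01 - 0.008264)
= 1.097e7 * 0.001736
= 1.9039e+04 /m
lambda = 1 / 1.9039e+04 = 52524.2002 nm

52524.2002


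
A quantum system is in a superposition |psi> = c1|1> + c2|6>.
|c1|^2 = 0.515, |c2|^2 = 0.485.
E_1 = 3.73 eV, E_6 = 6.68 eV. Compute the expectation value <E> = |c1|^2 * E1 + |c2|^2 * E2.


<E> = |c1|^2 * E1 + |c2|^2 * E2
= 0.515 * 3.73 + 0.485 * 6.68
= 1.9209 + 3.2398
= 5.1608 eV

5.1608


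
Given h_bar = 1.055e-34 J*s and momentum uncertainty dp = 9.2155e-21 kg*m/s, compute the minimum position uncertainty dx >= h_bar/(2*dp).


dx = h_bar / (2 * dp)
= 1.055e-34 / (2 * 9.2155e-21)
= 1.055e-34 / 1.8431e-20
= 5.7241e-15 m

5.7241e-15


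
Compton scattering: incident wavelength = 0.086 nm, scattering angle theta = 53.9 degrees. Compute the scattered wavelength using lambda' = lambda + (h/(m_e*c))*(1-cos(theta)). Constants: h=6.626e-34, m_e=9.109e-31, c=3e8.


Compton wavelength: h/(m_e*c) = 2.4247e-12 m
d_lambda = 2.4247e-12 * (1 - cos(53.9 deg))
= 2.4247e-12 * 0.410804
= 9.9608e-13 m = 0.000996 nm
lambda' = 0.086 + 0.000996
= 0.086996 nm

0.086996


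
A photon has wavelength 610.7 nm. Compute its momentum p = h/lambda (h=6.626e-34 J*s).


p = h / lambda
= 6.626e-34 / (610.7e-9)
= 6.626e-34 / 6.1070e-07
= 1.0850e-27 kg*m/s

1.0850e-27


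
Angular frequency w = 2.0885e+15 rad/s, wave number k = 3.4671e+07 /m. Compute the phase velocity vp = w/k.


vp = w / k
= 2.0885e+15 / 3.4671e+07
= 6.0238e+07 m/s

6.0238e+07


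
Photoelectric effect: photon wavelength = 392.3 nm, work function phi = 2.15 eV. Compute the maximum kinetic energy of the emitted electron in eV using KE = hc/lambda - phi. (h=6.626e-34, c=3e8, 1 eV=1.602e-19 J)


E_photon = hc / lambda
= (6.626e-34)(3e8) / (392.3e-9)
= 5.0670e-19 J
= 3.1629 eV
KE = E_photon - phi
= 3.1629 - 2.15
= 1.0129 eV

1.0129


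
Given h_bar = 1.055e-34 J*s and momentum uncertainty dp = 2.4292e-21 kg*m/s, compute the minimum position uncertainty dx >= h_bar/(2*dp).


dx = h_bar / (2 * dp)
= 1.055e-34 / (2 * 2.4292e-21)
= 1.055e-34 / 4.8584e-21
= 2.1715e-14 m

2.1715e-14


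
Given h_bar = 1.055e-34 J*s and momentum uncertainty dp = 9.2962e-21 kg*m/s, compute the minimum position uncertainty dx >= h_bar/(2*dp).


dx = h_bar / (2 * dp)
= 1.055e-34 / (2 * 9.2962e-21)
= 1.055e-34 / 1.8592e-20
= 5.6744e-15 m

5.6744e-15


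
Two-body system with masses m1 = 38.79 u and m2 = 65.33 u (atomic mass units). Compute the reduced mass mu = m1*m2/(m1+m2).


mu = m1 * m2 / (m1 + m2)
= 38.79 * 65.33 / (38.79 + 65.33)
= 2534.1507 / 104.12
= 24.3388 u

24.3388


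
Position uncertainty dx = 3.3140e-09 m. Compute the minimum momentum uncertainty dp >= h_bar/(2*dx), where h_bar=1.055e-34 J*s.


dp = h_bar / (2 * dx)
= 1.055e-34 / (2 * 3.3140e-09)
= 1.055e-34 / 6.6280e-09
= 1.5917e-26 kg*m/s

1.5917e-26


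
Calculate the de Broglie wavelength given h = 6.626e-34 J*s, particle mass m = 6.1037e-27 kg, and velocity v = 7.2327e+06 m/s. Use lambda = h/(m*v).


lambda = h / (m * v)
= 6.626e-34 / (6.1037e-27 * 7.2327e+06)
= 6.626e-34 / 4.4146e-20
= 1.5009e-14 m

1.5009e-14


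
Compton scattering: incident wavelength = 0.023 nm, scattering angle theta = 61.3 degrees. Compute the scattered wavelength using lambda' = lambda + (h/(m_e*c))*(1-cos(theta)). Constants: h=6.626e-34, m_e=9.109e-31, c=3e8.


Compton wavelength: h/(m_e*c) = 2.4247e-12 m
d_lambda = 2.4247e-12 * (1 - cos(61.3 deg))
= 2.4247e-12 * 0.519777
= 1.2603e-12 m = 0.00126 nm
lambda' = 0.023 + 0.00126
= 0.02426 nm

0.02426


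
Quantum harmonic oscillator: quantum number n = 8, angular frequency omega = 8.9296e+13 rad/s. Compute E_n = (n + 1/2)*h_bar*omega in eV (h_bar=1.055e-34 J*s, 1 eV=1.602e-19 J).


E = (n + 1/2) * h_bar * omega
= (8 + 0.5) * 1.055e-34 * 8.9296e+13
= 8.5 * 9.4207e-21
= 8.0076e-20 J
= 0.4999 eV

0.4999


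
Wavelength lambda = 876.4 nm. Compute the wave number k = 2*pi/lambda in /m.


k = 2 * pi / lambda
= 6.2832 / (876.4e-9)
= 6.2832 / 8.7640e-07
= 7.1693e+06 /m

7.1693e+06


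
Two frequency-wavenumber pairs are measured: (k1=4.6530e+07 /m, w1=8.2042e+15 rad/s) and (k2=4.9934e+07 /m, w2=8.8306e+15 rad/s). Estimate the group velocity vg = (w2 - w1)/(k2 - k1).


vg = (w2 - w1) / (k2 - k1)
= (8.8306e+15 - 8.2042e+15) / (4.9934e+07 - 4.6530e+07)
= 6.2640e+14 / 3.4040e+06
= 1.8402e+08 m/s

1.8402e+08


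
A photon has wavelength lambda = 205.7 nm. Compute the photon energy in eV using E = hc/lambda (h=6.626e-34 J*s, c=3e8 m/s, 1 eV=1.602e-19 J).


E = hc / lambda
= (6.626e-34)(3e8) / (205.7e-9)
= 1.9878e-25 / 2.0570e-07
= 9.6636e-19 J
Converting to eV: 9.6636e-19 / 1.602e-19
= 6.0322 eV

6.0322


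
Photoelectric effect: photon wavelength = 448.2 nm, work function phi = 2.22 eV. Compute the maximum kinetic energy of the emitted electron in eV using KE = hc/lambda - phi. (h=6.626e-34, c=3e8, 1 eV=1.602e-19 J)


E_photon = hc / lambda
= (6.626e-34)(3e8) / (448.2e-9)
= 4.4351e-19 J
= 2.7685 eV
KE = E_photon - phi
= 2.7685 - 2.22
= 0.5485 eV

0.5485


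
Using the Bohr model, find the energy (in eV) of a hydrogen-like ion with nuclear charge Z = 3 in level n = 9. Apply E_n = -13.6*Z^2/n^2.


E_n = -13.6 * Z^2 / n^2
= -13.6 * 3^2 / 9^2
= -13.6 * 9 / 81
= -1.5111 eV

-1.5111


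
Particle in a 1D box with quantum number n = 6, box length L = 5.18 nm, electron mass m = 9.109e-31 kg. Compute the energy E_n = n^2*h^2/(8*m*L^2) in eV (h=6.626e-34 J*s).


E = n^2 * h^2 / (8 * m * L^2)
= 6^2 * (6.626e-34)^2 / (8 * 9.109e-31 * (5.18e-9)^2)
= 36 * 4.3904e-67 / (8 * 9.109e-31 * 2.6832e-17)
= 8.0832e-20 J
= 0.5046 eV

0.5046


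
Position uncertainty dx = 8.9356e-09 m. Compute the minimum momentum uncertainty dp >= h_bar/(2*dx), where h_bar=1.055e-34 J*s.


dp = h_bar / (2 * dx)
= 1.055e-34 / (2 * 8.9356e-09)
= 1.055e-34 / 1.7871e-08
= 5.9034e-27 kg*m/s

5.9034e-27


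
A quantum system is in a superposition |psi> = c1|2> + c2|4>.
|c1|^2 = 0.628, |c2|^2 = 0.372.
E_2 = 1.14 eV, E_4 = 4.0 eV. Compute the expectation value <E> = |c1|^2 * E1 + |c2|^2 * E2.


<E> = |c1|^2 * E1 + |c2|^2 * E2
= 0.628 * 1.14 + 0.372 * 4.0
= 0.7159 + 1.488
= 2.2039 eV

2.2039


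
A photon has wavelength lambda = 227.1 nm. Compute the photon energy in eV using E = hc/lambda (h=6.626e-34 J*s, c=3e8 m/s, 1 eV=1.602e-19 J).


E = hc / lambda
= (6.626e-34)(3e8) / (227.1e-9)
= 1.9878e-25 / 2.2710e-07
= 8.7530e-19 J
Converting to eV: 8.7530e-19 / 1.602e-19
= 5.4638 eV

5.4638


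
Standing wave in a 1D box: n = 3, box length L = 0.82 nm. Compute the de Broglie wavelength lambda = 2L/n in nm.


lambda = 2L / n
= 2 * 0.82 / 3
= 1.64 / 3
= 0.5467 nm

0.5467


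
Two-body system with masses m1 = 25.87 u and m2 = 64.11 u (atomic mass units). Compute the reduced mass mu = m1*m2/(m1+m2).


mu = m1 * m2 / (m1 + m2)
= 25.87 * 64.11 / (25.87 + 64.11)
= 1658.5257 / 89.98
= 18.4322 u

18.4322


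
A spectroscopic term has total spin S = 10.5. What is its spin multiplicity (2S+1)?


Spin multiplicity = 2S + 1
= 2 * 10.5 + 1
= 21.0 + 1
= 22

22


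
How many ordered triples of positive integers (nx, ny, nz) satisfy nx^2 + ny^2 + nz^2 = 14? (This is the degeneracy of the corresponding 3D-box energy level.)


Enumerate all (nx, ny, nz) with nx^2 + ny^2 + nz^2 = 14:
(1,2,3)
(1,3,2)
(2,1,3)
(2,3,1)
(3,1,2)
(3,2,1)
Total degeneracy = 6

6


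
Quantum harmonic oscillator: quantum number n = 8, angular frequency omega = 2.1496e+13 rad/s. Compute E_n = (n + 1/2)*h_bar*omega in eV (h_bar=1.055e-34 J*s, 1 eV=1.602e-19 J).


E = (n + 1/2) * h_bar * omega
= (8 + 0.5) * 1.055e-34 * 2.1496e+13
= 8.5 * 2.2678e-21
= 1.9277e-20 J
= 0.1203 eV

0.1203


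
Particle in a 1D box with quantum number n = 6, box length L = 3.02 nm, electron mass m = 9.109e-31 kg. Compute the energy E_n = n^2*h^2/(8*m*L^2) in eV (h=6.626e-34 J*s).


E = n^2 * h^2 / (8 * m * L^2)
= 6^2 * (6.626e-34)^2 / (8 * 9.109e-31 * (3.02e-9)^2)
= 36 * 4.3904e-67 / (8 * 9.109e-31 * 9.1204e-18)
= 2.3781e-19 J
= 1.4845 eV

1.4845


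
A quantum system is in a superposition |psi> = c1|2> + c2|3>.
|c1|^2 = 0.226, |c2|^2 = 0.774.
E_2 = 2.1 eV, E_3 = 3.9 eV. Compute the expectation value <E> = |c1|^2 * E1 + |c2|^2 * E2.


<E> = |c1|^2 * E1 + |c2|^2 * E2
= 0.226 * 2.1 + 0.774 * 3.9
= 0.4746 + 3.0186
= 3.4932 eV

3.4932


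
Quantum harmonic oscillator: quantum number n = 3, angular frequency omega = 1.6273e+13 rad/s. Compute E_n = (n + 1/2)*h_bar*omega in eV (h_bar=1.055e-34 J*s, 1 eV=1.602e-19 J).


E = (n + 1/2) * h_bar * omega
= (3 + 0.5) * 1.055e-34 * 1.6273e+13
= 3.5 * 1.7168e-21
= 6.0088e-21 J
= 0.0375 eV

0.0375


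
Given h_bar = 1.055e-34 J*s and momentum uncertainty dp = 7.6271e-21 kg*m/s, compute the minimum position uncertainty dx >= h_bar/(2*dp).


dx = h_bar / (2 * dp)
= 1.055e-34 / (2 * 7.6271e-21)
= 1.055e-34 / 1.5254e-20
= 6.9161e-15 m

6.9161e-15


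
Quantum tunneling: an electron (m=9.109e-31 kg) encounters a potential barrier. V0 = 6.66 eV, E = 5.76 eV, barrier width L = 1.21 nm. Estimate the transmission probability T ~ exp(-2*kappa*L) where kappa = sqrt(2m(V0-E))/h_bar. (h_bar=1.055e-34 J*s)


V0 - E = 0.9 eV = 1.4418e-19 J
kappa = sqrt(2 * m * (V0-E)) / h_bar
= sqrt(2 * 9.109e-31 * 1.4418e-19) / 1.055e-34
= 4.8579e+09 /m
2*kappa*L = 2 * 4.8579e+09 * 1.21e-9
= 11.7562
T = exp(-11.7562) = 7.840817e-06

7.840817e-06


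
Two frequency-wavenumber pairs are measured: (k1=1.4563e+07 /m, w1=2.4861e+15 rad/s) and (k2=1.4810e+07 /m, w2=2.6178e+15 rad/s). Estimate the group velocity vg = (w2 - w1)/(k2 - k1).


vg = (w2 - w1) / (k2 - k1)
= (2.6178e+15 - 2.4861e+15) / (1.4810e+07 - 1.4563e+07)
= 1.3170e+14 / 2.4700e+05
= 5.3320e+08 m/s

5.3320e+08


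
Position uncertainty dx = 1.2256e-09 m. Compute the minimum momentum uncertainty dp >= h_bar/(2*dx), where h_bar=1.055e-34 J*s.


dp = h_bar / (2 * dx)
= 1.055e-34 / (2 * 1.2256e-09)
= 1.055e-34 / 2.4512e-09
= 4.3040e-26 kg*m/s

4.3040e-26


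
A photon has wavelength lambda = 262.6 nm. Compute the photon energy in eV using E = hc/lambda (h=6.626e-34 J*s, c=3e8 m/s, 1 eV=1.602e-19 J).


E = hc / lambda
= (6.626e-34)(3e8) / (262.6e-9)
= 1.9878e-25 / 2.6260e-07
= 7.5697e-19 J
Converting to eV: 7.5697e-19 / 1.602e-19
= 4.7251 eV

4.7251


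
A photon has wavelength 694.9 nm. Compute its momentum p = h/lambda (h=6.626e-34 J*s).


p = h / lambda
= 6.626e-34 / (694.9e-9)
= 6.626e-34 / 6.9490e-07
= 9.5352e-28 kg*m/s

9.5352e-28


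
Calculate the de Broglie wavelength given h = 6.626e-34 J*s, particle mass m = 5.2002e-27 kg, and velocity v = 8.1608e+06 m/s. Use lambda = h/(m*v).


lambda = h / (m * v)
= 6.626e-34 / (5.2002e-27 * 8.1608e+06)
= 6.626e-34 / 4.2438e-20
= 1.5613e-14 m

1.5613e-14


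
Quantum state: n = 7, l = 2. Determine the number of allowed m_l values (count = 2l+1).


m_l ranges from -l to +l in integer steps
So m_l goes from -2 to +2
Count = 2l + 1 = 2*2 + 1
= 5

5


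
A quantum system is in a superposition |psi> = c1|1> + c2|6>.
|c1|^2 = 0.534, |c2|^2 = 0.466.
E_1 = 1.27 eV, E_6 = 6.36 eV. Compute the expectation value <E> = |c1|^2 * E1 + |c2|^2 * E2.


<E> = |c1|^2 * E1 + |c2|^2 * E2
= 0.534 * 1.27 + 0.466 * 6.36
= 0.6782 + 2.9638
= 3.6419 eV

3.6419


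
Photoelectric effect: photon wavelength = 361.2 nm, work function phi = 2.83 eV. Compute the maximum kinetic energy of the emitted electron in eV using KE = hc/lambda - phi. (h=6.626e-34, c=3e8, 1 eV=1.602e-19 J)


E_photon = hc / lambda
= (6.626e-34)(3e8) / (361.2e-9)
= 5.5033e-19 J
= 3.4353 eV
KE = E_photon - phi
= 3.4353 - 2.83
= 0.6053 eV

0.6053


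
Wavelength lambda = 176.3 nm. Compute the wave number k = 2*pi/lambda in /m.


k = 2 * pi / lambda
= 6.2832 / (176.3e-9)
= 6.2832 / 1.7630e-07
= 3.5639e+07 /m

3.5639e+07


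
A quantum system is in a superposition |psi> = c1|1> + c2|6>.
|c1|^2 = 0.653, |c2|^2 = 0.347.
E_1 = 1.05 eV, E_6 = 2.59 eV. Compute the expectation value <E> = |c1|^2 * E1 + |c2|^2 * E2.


<E> = |c1|^2 * E1 + |c2|^2 * E2
= 0.653 * 1.05 + 0.347 * 2.59
= 0.6857 + 0.8987
= 1.5844 eV

1.5844


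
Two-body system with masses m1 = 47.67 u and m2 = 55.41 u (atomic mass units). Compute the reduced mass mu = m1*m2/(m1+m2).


mu = m1 * m2 / (m1 + m2)
= 47.67 * 55.41 / (47.67 + 55.41)
= 2641.3947 / 103.08
= 25.6247 u

25.6247


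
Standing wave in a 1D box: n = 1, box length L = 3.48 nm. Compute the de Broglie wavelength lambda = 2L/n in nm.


lambda = 2L / n
= 2 * 3.48 / 1
= 6.96 / 1
= 6.96 nm

6.96


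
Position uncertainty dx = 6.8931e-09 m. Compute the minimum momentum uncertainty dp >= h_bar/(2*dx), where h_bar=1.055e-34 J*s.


dp = h_bar / (2 * dx)
= 1.055e-34 / (2 * 6.8931e-09)
= 1.055e-34 / 1.3786e-08
= 7.6526e-27 kg*m/s

7.6526e-27


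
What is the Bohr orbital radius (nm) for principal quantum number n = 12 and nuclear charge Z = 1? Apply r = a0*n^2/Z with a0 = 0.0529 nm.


r = a0 * n^2 / Z
= 0.0529 * 12^2 / 1
= 0.0529 * 144 / 1
= 7.6176 nm

7.6176


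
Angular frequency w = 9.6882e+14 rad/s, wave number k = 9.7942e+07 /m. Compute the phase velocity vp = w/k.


vp = w / k
= 9.6882e+14 / 9.7942e+07
= 9.8918e+06 m/s

9.8918e+06


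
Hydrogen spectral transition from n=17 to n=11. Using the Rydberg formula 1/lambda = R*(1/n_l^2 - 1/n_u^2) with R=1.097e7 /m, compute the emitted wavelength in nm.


1/lambda = R * (1/n_l^2 - 1/n_u^2)
= 1.097e7 * (1/11^2 - 1/17^2)
= 1.097e7 * (0.008264 - 0.00346)
= 1.097e7 * 0.004804
= 5.2703e+04 /m
lambda = 1 / 5.2703e+04 = 18974.3673 nm

18974.3673


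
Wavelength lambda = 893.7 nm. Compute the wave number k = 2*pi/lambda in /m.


k = 2 * pi / lambda
= 6.2832 / (893.7e-9)
= 6.2832 / 8.9370e-07
= 7.0305e+06 /m

7.0305e+06


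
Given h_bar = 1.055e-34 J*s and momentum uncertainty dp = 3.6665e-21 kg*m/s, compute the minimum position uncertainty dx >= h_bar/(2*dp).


dx = h_bar / (2 * dp)
= 1.055e-34 / (2 * 3.6665e-21)
= 1.055e-34 / 7.3330e-21
= 1.4387e-14 m

1.4387e-14


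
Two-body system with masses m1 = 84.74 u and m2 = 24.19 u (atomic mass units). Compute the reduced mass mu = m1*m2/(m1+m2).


mu = m1 * m2 / (m1 + m2)
= 84.74 * 24.19 / (84.74 + 24.19)
= 2049.8606 / 108.93
= 18.8181 u

18.8181


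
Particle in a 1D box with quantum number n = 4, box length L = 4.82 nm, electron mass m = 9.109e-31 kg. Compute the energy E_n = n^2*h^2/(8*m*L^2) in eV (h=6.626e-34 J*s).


E = n^2 * h^2 / (8 * m * L^2)
= 4^2 * (6.626e-34)^2 / (8 * 9.109e-31 * (4.82e-9)^2)
= 16 * 4.3904e-67 / (8 * 9.109e-31 * 2.3232e-17)
= 4.1492e-20 J
= 0.259 eV

0.259


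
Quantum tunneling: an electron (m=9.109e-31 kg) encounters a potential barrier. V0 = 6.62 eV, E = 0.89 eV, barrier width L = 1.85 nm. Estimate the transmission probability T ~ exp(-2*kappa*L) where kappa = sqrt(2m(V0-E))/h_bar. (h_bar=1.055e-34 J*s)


V0 - E = 5.73 eV = 9.1795e-19 J
kappa = sqrt(2 * m * (V0-E)) / h_bar
= sqrt(2 * 9.109e-31 * 9.1795e-19) / 1.055e-34
= 1.2258e+10 /m
2*kappa*L = 2 * 1.2258e+10 * 1.85e-9
= 45.3532
T = exp(-45.3532) = 2.010687e-20

2.010687e-20


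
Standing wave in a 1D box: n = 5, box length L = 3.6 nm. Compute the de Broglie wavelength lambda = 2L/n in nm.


lambda = 2L / n
= 2 * 3.6 / 5
= 7.2 / 5
= 1.44 nm

1.44


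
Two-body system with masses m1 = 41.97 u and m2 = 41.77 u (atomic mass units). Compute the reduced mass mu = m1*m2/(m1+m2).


mu = m1 * m2 / (m1 + m2)
= 41.97 * 41.77 / (41.97 + 41.77)
= 1753.0869 / 83.74
= 20.9349 u

20.9349


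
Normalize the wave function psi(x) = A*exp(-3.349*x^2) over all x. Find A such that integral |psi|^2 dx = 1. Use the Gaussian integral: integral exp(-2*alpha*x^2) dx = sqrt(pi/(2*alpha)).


integral |psi|^2 dx = A^2 * sqrt(pi/(2*alpha)) = 1
A^2 = sqrt(2*alpha/pi)
= sqrt(2 * 3.349 / pi)
= 1.460151
A = sqrt(1.460151)
= 1.2084

1.2084


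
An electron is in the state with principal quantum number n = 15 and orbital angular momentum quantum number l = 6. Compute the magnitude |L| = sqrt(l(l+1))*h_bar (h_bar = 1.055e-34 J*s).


L = sqrt(l*(l+1)) * h_bar
= sqrt(6 * 7) * 1.055e-34
= sqrt(42) * 1.055e-34
= 6.4807 * 1.055e-34
= 6.8372e-34 J*s

6.8372e-34


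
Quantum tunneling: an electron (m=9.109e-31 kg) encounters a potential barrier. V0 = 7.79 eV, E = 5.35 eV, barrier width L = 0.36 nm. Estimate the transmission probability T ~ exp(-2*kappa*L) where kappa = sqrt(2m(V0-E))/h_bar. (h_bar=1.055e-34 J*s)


V0 - E = 2.44 eV = 3.9089e-19 J
kappa = sqrt(2 * m * (V0-E)) / h_bar
= sqrt(2 * 9.109e-31 * 3.9089e-19) / 1.055e-34
= 7.9988e+09 /m
2*kappa*L = 2 * 7.9988e+09 * 0.36e-9
= 5.7591
T = exp(-5.7591) = 3.153868e-03

3.153868e-03


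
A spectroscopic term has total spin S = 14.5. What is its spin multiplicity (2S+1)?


Spin multiplicity = 2S + 1
= 2 * 14.5 + 1
= 29.0 + 1
= 30

30


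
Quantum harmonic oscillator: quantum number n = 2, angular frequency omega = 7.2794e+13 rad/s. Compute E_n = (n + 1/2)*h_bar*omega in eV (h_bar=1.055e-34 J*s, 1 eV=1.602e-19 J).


E = (n + 1/2) * h_bar * omega
= (2 + 0.5) * 1.055e-34 * 7.2794e+13
= 2.5 * 7.6798e-21
= 1.9199e-20 J
= 0.1198 eV

0.1198


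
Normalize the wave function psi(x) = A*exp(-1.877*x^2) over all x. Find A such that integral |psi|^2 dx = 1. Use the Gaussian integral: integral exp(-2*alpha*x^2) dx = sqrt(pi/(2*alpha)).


integral |psi|^2 dx = A^2 * sqrt(pi/(2*alpha)) = 1
A^2 = sqrt(2*alpha/pi)
= sqrt(2 * 1.877 / pi)
= 1.093131
A = sqrt(1.093131)
= 1.0455

1.0455


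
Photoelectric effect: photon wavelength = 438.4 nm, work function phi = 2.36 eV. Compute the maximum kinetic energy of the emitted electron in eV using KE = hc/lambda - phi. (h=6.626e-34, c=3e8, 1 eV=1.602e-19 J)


E_photon = hc / lambda
= (6.626e-34)(3e8) / (438.4e-9)
= 4.5342e-19 J
= 2.8303 eV
KE = E_photon - phi
= 2.8303 - 2.36
= 0.4703 eV

0.4703


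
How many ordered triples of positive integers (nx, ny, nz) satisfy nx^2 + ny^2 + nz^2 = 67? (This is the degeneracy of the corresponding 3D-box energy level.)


Enumerate all (nx, ny, nz) with nx^2 + ny^2 + nz^2 = 67:
(3,3,7)
(3,7,3)
(7,3,3)
Total degeneracy = 3

3


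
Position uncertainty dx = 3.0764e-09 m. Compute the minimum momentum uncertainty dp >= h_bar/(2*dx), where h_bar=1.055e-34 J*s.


dp = h_bar / (2 * dx)
= 1.055e-34 / (2 * 3.0764e-09)
= 1.055e-34 / 6.1528e-09
= 1.7147e-26 kg*m/s

1.7147e-26


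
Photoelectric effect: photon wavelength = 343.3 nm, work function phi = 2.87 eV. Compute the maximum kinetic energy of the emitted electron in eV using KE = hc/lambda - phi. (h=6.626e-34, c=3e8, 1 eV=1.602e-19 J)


E_photon = hc / lambda
= (6.626e-34)(3e8) / (343.3e-9)
= 5.7903e-19 J
= 3.6144 eV
KE = E_photon - phi
= 3.6144 - 2.87
= 0.7444 eV

0.7444


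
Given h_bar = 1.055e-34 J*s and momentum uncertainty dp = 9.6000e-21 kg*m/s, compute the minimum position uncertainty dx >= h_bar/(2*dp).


dx = h_bar / (2 * dp)
= 1.055e-34 / (2 * 9.6000e-21)
= 1.055e-34 / 1.9200e-20
= 5.4948e-15 m

5.4948e-15


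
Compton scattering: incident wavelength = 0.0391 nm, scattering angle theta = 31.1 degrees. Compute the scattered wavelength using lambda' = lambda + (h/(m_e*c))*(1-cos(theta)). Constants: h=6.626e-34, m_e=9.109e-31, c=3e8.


Compton wavelength: h/(m_e*c) = 2.4247e-12 m
d_lambda = 2.4247e-12 * (1 - cos(31.1 deg))
= 2.4247e-12 * 0.143733
= 3.4851e-13 m = 0.000349 nm
lambda' = 0.0391 + 0.000349
= 0.039449 nm

0.039449


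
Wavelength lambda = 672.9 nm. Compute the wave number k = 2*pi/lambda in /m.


k = 2 * pi / lambda
= 6.2832 / (672.9e-9)
= 6.2832 / 6.7290e-07
= 9.3375e+06 /m

9.3375e+06


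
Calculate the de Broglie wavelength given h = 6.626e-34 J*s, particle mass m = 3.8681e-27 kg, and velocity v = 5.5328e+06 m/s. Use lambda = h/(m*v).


lambda = h / (m * v)
= 6.626e-34 / (3.8681e-27 * 5.5328e+06)
= 6.626e-34 / 2.1401e-20
= 3.0961e-14 m

3.0961e-14


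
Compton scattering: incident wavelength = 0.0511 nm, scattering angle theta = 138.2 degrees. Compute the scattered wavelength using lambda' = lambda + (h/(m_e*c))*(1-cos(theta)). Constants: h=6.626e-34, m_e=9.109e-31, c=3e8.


Compton wavelength: h/(m_e*c) = 2.4247e-12 m
d_lambda = 2.4247e-12 * (1 - cos(138.2 deg))
= 2.4247e-12 * 1.745476
= 4.2323e-12 m = 0.004232 nm
lambda' = 0.0511 + 0.004232
= 0.055332 nm

0.055332


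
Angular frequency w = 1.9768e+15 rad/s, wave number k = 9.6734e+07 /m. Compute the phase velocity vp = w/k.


vp = w / k
= 1.9768e+15 / 9.6734e+07
= 2.0435e+07 m/s

2.0435e+07


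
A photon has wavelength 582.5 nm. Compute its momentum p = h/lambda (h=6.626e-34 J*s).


p = h / lambda
= 6.626e-34 / (582.5e-9)
= 6.626e-34 / 5.8250e-07
= 1.1375e-27 kg*m/s

1.1375e-27


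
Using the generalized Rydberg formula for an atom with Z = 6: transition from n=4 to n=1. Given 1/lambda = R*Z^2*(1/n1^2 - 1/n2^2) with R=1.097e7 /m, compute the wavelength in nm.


1/lambda = R * Z^2 * (1/n1^2 - 1/n2^2)
= 1.097e7 * 6^2 * (1/1^2 - 1/4^2)
= 1.097e7 * 36 * (1.0 - 0.0625)
= 3.7024e+08 /m
lambda = 1 / 3.7024e+08
= 2.701 nm

2.701


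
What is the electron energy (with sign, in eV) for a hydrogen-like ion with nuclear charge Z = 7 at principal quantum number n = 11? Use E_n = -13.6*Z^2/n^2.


E_n = -13.6 * Z^2 / n^2
= -13.6 * 7^2 / 11^2
= -13.6 * 49 / 121
= -5.5074 eV

-5.5074


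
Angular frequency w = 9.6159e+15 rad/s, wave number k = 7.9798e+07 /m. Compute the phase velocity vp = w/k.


vp = w / k
= 9.6159e+15 / 7.9798e+07
= 1.2050e+08 m/s

1.2050e+08


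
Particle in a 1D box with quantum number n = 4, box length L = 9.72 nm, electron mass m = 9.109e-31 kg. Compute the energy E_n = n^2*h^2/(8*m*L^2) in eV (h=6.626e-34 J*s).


E = n^2 * h^2 / (8 * m * L^2)
= 4^2 * (6.626e-34)^2 / (8 * 9.109e-31 * (9.72e-9)^2)
= 16 * 4.3904e-67 / (8 * 9.109e-31 * 9.4478e-17)
= 1.0203e-20 J
= 0.0637 eV

0.0637


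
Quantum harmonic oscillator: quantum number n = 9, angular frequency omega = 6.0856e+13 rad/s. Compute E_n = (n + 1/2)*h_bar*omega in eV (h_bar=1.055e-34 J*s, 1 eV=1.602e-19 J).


E = (n + 1/2) * h_bar * omega
= (9 + 0.5) * 1.055e-34 * 6.0856e+13
= 9.5 * 6.4203e-21
= 6.0993e-20 J
= 0.3807 eV

0.3807


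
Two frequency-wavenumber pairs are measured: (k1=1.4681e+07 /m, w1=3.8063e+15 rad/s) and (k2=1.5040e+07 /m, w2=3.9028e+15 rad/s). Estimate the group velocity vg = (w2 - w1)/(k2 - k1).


vg = (w2 - w1) / (k2 - k1)
= (3.9028e+15 - 3.8063e+15) / (1.5040e+07 - 1.4681e+07)
= 9.6500e+13 / 3.5900e+05
= 2.6880e+08 m/s

2.6880e+08


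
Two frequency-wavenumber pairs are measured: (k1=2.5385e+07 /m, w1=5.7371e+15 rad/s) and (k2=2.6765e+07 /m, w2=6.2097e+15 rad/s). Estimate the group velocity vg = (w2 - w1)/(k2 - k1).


vg = (w2 - w1) / (k2 - k1)
= (6.2097e+15 - 5.7371e+15) / (2.6765e+07 - 2.5385e+07)
= 4.7260e+14 / 1.3800e+06
= 3.4246e+08 m/s

3.4246e+08


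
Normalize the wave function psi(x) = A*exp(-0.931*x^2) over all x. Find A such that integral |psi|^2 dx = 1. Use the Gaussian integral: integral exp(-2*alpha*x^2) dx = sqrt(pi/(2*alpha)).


integral |psi|^2 dx = A^2 * sqrt(pi/(2*alpha)) = 1
A^2 = sqrt(2*alpha/pi)
= sqrt(2 * 0.931 / pi)
= 0.769866
A = sqrt(0.769866)
= 0.8774

0.8774


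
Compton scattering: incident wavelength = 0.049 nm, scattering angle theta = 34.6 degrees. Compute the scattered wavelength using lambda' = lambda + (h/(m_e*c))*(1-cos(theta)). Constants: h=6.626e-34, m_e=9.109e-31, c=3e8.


Compton wavelength: h/(m_e*c) = 2.4247e-12 m
d_lambda = 2.4247e-12 * (1 - cos(34.6 deg))
= 2.4247e-12 * 0.176864
= 4.2884e-13 m = 0.000429 nm
lambda' = 0.049 + 0.000429
= 0.049429 nm

0.049429


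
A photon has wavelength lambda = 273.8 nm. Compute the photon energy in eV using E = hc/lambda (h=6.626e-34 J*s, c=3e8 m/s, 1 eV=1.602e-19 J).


E = hc / lambda
= (6.626e-34)(3e8) / (273.8e-9)
= 1.9878e-25 / 2.7380e-07
= 7.2600e-19 J
Converting to eV: 7.2600e-19 / 1.602e-19
= 4.5319 eV

4.5319


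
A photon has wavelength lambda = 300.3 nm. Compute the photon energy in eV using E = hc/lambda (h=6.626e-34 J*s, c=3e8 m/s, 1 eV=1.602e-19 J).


E = hc / lambda
= (6.626e-34)(3e8) / (300.3e-9)
= 1.9878e-25 / 3.0030e-07
= 6.6194e-19 J
Converting to eV: 6.6194e-19 / 1.602e-19
= 4.1319 eV

4.1319


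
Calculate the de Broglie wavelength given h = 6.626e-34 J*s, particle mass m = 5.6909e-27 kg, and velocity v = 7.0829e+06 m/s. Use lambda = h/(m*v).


lambda = h / (m * v)
= 6.626e-34 / (5.6909e-27 * 7.0829e+06)
= 6.626e-34 / 4.0308e-20
= 1.6438e-14 m

1.6438e-14


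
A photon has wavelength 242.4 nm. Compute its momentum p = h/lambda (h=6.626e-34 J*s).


p = h / lambda
= 6.626e-34 / (242.4e-9)
= 6.626e-34 / 2.4240e-07
= 2.7335e-27 kg*m/s

2.7335e-27


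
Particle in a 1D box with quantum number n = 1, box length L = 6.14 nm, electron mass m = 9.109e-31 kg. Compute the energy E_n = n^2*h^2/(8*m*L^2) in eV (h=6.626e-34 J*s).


E = n^2 * h^2 / (8 * m * L^2)
= 1^2 * (6.626e-34)^2 / (8 * 9.109e-31 * (6.14e-9)^2)
= 1 * 4.3904e-67 / (8 * 9.109e-31 * 3.7700e-17)
= 1.5981e-21 J
= 0.01 eV

0.01


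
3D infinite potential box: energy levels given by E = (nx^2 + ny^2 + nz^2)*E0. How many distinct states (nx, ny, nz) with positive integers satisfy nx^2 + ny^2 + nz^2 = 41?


Enumerate all (nx, ny, nz) with nx^2 + ny^2 + nz^2 = 41:
(1,2,6)
(1,6,2)
(2,1,6)
(2,6,1)
(3,4,4)
(4,3,4)
(4,4,3)
(6,1,2)
(6,2,1)
Total degeneracy = 9

9


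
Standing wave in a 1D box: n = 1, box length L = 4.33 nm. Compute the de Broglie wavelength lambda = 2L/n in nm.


lambda = 2L / n
= 2 * 4.33 / 1
= 8.66 / 1
= 8.66 nm

8.66


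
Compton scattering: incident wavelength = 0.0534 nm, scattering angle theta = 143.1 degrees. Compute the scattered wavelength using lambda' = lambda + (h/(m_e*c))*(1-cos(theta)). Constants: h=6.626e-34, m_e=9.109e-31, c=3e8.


Compton wavelength: h/(m_e*c) = 2.4247e-12 m
d_lambda = 2.4247e-12 * (1 - cos(143.1 deg))
= 2.4247e-12 * 1.799685
= 4.3637e-12 m = 0.004364 nm
lambda' = 0.0534 + 0.004364
= 0.057764 nm

0.057764


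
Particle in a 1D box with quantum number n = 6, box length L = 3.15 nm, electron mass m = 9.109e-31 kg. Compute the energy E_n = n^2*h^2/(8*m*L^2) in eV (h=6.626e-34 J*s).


E = n^2 * h^2 / (8 * m * L^2)
= 6^2 * (6.626e-34)^2 / (8 * 9.109e-31 * (3.15e-9)^2)
= 36 * 4.3904e-67 / (8 * 9.109e-31 * 9.9225e-18)
= 2.1859e-19 J
= 1.3645 eV

1.3645


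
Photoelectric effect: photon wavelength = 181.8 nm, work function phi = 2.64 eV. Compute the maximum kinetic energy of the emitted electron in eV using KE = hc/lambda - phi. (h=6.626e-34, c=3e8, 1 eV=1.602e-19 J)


E_photon = hc / lambda
= (6.626e-34)(3e8) / (181.8e-9)
= 1.0934e-18 J
= 6.8252 eV
KE = E_photon - phi
= 6.8252 - 2.64
= 4.1852 eV

4.1852
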